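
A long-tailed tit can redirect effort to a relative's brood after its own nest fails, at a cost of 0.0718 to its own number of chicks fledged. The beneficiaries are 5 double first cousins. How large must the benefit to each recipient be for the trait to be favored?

r to a double first cousin = 0.25 (double first cousins share both grandparent pairs — four paths of length 4: r = 4·(1/2)^4 = 1/4).
Hamilton's rule with n recipients of equal r: n·r·B > C, so B > C/(n·r) = 0.0718/(5·0.25) = 0.0574.

0.0574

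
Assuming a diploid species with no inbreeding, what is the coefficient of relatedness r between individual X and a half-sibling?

Half-sibs share one parent — one path of length 2: r = (1/2)^2 = 1/4.

0.25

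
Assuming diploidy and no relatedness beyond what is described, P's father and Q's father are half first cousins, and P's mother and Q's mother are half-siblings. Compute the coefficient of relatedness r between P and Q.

Independent pedigree routes through distinct common ancestors add.
P and Q are related in two ways: half second cousins through their fathers (r = 1/64) and half first cousins through their mothers (r = 1/16).
r = 1/64 + 1/16 = 0.078125.

0.078125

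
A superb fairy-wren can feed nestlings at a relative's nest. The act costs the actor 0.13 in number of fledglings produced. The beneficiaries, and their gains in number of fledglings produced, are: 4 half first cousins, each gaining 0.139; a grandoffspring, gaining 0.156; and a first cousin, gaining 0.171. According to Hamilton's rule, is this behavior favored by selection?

No

Hamilton's rule: the trait is favored when the sum of r·B over every recipient exceeds the actor's cost C.
r to a half first cousin = 0.0625 (half first cousins share one grandparent — one path of length 4: r = (1/2)^4 = 1/16).
r to a grandoffspring = 0.25 (two parent–offspring links: r = (1/2)^2 = 1/4).
r to a first cousin = 1/8 (first cousins share one grandparent pair — two paths of length 4: r = 2·(1/2)^4 = 1/8).
Summing one r·B term per recipient: 4·0.0625·0.139 + 1·0.25·0.156 + 1·0.125·0.171 = 0.095125.
0.095125 < 0.13: the indirect benefit is less than the cost.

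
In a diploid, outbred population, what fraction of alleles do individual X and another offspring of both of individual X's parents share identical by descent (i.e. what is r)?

Each parent–offspring link contributes a factor of 1/2, and independent paths through distinct common ancestors add.
Full sibs share both parents — two paths of length 2: r = 2·(1/2)^2 = 1/2.

0.5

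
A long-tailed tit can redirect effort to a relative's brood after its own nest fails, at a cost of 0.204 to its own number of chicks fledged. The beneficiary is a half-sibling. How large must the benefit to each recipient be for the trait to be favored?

r to a half-sibling = 1/4 (half-sibs share one parent — one path of length 2: r = (1/2)^2 = 1/4).
Hamilton's rule with n recipients of equal r: n·r·B > C, so B > C/(n·r) = 0.204/(1·0.25) = 0.816.

0.816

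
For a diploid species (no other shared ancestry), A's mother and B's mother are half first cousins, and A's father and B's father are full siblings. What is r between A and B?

0.140625

With two independent routes of shared ancestry, r is the sum of the two contributions.
A and B are related in two ways: half second cousins through their mothers (r = 1/64) and first cousins through their fathers (r = 1/8).
r = 1/64 + 1/8 = 9/64 = 0.140625.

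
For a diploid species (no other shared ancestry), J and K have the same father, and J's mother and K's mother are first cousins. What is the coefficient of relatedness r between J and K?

0.28125

Independent pedigree routes through distinct common ancestors add.
J and K are related in two ways: half-sibs through their shared father (r = 1/4) and second cousins through their mothers (r = 1/32).
r = 1/4 + 1/32 = 0.28125.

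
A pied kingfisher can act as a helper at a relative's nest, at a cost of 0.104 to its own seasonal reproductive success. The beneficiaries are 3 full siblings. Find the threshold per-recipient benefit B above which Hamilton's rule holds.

r to a full sibling = 0.5 (full sibs share both parents — two paths of length 2: r = 2·(1/2)^2 = 1/2).
Hamilton's rule with n recipients of equal r: n·r·B > C, so B > C/(n·r) = 0.104/(3·0.5) = 0.0693.

0.0693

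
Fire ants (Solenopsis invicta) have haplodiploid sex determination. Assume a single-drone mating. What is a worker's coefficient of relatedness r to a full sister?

0.75

Haplodiploid full sisters inherit their father's entire haploid genome identically (contributing 1/2) and on average half of their mother's contribution (1/2 · 1/2 = 1/4); r = 1/2 + 1/4 = 3/4.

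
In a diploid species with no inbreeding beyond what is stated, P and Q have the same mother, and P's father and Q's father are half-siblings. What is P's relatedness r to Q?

0.3125

Independent pedigree routes through distinct common ancestors add.
P and Q are related in two ways: half-sibs through their shared mother (r = 1/4) and half first cousins through their fathers (r = 1/16).
r = 1/4 + 1/16 = 0.3125.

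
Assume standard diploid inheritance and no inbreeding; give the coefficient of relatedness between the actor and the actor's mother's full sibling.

0.25

Each parent–offspring link contributes a factor of 1/2, and independent paths through distinct common ancestors add.
Full aunt/uncle↔niece/nephew: two paths of length 3 through the shared grandparent pair: r = 2·(1/2)^3 = 1/4.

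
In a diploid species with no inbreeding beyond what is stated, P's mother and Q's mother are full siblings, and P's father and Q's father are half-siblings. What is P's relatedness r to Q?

0.1875

Independent pedigree routes through distinct common ancestors add.
P and Q are related in two ways: first cousins through their mothers (r = 1/8) and half first cousins through their fathers (r = 1/16).
r = 1/8 + 1/16 = 0.1875.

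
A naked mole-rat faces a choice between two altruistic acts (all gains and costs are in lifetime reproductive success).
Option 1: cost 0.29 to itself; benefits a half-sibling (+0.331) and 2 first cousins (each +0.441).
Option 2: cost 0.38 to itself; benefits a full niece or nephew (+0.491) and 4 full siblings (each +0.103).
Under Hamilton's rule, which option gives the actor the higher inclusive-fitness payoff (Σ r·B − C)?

Option 1: r to a half-sibling = 0.25.
Option 1: r to a first cousin = 0.125.
Option 1: Σ r·B − C = (1·0.25·0.331 + 2·0.125·0.441) − 0.29 = -0.097.
Option 2: r to a full niece or nephew = 0.25.
Option 2: r to a full sibling = 0.5.
Option 2: Σ r·B − C = (1·0.25·0.491 + 4·0.5·0.103) − 0.38 = -0.05125.
Option 2 has the higher net inclusive-fitness payoff.

Option 2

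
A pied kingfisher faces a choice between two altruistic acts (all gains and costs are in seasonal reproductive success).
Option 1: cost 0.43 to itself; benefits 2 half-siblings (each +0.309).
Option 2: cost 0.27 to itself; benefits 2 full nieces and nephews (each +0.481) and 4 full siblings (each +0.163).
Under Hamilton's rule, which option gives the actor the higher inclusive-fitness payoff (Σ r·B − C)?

Option 1: r to a half-sibling = 0.25.
Option 1: Σ r·B − C = (2·0.25·0.309) − 0.43 = -0.2755.
Option 2: r to a full niece or nephew = 0.25.
Option 2: r to a full sibling = 0.5.
Option 2: Σ r·B − C = (2·0.25·0.481 + 4·0.5·0.163) − 0.27 = 0.2965.
Option 2 has the higher net inclusive-fitness payoff.

Option 2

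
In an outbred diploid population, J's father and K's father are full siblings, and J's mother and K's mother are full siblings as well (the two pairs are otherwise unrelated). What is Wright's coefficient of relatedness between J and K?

With two independent routes of shared ancestry, r is the sum of the two contributions.
J and K are related in two ways: first cousins through their fathers (r = 1/8) and first cousins through their mothers (r = 1/8) — i.e. double first cousins.
r = 1/8 + 1/8 = 1/4 = 0.25.

0.25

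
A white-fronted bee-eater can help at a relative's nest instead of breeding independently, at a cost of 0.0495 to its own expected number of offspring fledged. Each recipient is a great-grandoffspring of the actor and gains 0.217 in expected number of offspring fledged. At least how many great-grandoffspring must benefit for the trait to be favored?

2

r to a great-grandoffspring = 1/8 (three parent–offspring links: r = (1/2)^3 = 1/8).
Hamilton's rule: n·r·B > C  ⇒  n > C/(r·B) = 0.0495/(0.125·0.217) = 1.825.
The smallest integer exceeding 1.825 is 2.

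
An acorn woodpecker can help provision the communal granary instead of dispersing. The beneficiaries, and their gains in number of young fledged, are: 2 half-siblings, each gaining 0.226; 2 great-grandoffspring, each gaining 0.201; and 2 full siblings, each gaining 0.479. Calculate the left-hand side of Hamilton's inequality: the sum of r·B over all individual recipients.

r to a half-sibling = 1/4 (half-sibs share one parent — one path of length 2: r = (1/2)^2 = 1/4).
r to a great-grandoffspring = 1/8 (three parent–offspring links: r = (1/2)^3 = 1/8).
r to a full sibling = 1/2 (full sibs share both parents — two paths of length 2: r = 2·(1/2)^2 = 1/2).
Summing one r·B term per recipient: 2·0.25·0.226 + 2·0.125·0.201 + 2·0.5·0.479 = 0.64225.

0.64225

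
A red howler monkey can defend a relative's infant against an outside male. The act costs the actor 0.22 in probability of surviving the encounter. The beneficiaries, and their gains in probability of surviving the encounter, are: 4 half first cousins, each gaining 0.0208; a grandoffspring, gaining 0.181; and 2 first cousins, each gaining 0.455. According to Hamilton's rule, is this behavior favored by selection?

Hamilton's rule: the trait is favored when the sum of r·B over every recipient exceeds the actor's cost C.
r to a half first cousin = 1/16 (half first cousins share one grandparent — one path of length 4: r = (1/2)^4 = 1/16).
r to a grandoffspring = 0.25 (two parent–offspring links: r = (1/2)^2 = 1/4).
r to a first cousin = 0.125 (first cousins share one grandparent pair — two paths of length 4: r = 2·(1/2)^4 = 1/8).
Summing one r·B term per recipient: 4·0.0625·0.0208 + 1·0.25·0.181 + 2·0.125·0.455 = 0.1642.
0.1642 < 0.22: the indirect benefit is less than the cost.

No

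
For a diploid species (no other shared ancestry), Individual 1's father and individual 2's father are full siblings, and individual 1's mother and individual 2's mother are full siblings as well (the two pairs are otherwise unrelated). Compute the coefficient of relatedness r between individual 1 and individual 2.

Wright's path rule: contributions from independent ancestry routes add.
Individual 1 and individual 2 are related in two ways: first cousins through their fathers (r = 1/8) and first cousins through their mothers (r = 1/8) — i.e. double first cousins.
r = 1/8 + 1/8 = 0.25.

0.25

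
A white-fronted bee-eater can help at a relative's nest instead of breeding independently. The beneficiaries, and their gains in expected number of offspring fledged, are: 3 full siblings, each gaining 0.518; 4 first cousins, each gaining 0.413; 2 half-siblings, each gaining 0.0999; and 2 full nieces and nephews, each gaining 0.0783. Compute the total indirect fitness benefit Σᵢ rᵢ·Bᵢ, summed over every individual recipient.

r to a full sibling = 1/2 (full sibs share both parents — two paths of length 2: r = 2·(1/2)^2 = 1/2).
r to a first cousin = 1/8 (first cousins share one grandparent pair — two paths of length 4: r = 2·(1/2)^4 = 1/8).
r to a half-sibling = 1/4 (half-sibs share one parent — one path of length 2: r = (1/2)^2 = 1/4).
r to a full niece or nephew = 0.25 (full aunt/uncle↔niece/nephew: two paths of length 3 through the shared grandparent pair: r = 2·(1/2)^3 = 1/4).
Summing one r·B term per recipient: 3·0.5·0.518 + 4·0.125·0.413 + 2·0.25·0.0999 + 2·0.25·0.0783 = 1.0726.

1.0726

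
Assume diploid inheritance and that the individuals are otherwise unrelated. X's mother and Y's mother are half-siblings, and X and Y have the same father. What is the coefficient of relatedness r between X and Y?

Wright's path rule: contributions from independent ancestry routes add.
X and Y are related in two ways: half first cousins through their mothers (r = 1/16) and half-sibs through their shared father (r = 1/4).
r = 1/16 + 1/4 = 0.3125.

0.3125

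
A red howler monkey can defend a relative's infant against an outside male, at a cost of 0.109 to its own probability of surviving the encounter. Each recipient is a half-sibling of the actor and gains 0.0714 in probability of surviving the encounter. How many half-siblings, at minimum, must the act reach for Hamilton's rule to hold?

7

r to a half-sibling = 1/4 (half-sibs share one parent — one path of length 2: r = (1/2)^2 = 1/4).
Hamilton's rule: n·r·B > C  ⇒  n > C/(r·B) = 0.109/(0.25·0.0714) = 6.106.
The smallest integer exceeding 6.106 is 7.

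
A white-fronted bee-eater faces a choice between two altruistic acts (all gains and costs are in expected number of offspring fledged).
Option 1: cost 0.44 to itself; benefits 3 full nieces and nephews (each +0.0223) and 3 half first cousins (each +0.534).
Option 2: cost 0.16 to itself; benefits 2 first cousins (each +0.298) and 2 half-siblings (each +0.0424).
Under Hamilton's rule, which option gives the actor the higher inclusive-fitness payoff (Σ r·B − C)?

Option 1: r to a full niece or nephew = 0.25.
Option 1: r to a half first cousin = 0.0625.
Option 1: Σ r·B − C = (3·0.25·0.0223 + 3·0.0625·0.534) − 0.44 = -0.32315.
Option 2: r to a first cousin = 0.125.
Option 2: r to a half-sibling = 0.25.
Option 2: Σ r·B − C = (2·0.125·0.298 + 2·0.25·0.0424) − 0.16 = -0.0643.
Option 2 has the higher net inclusive-fitness payoff.

Option 2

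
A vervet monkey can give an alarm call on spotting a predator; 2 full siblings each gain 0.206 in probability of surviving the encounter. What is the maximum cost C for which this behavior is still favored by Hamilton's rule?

0.206

r to a full sibling = 1/2 (full sibs share both parents — two paths of length 2: r = 2·(1/2)^2 = 1/2).
Hamilton's rule: n·r·B > C, so the trait is favored while C < n·r·B = 2·0.5·0.206 = 0.206.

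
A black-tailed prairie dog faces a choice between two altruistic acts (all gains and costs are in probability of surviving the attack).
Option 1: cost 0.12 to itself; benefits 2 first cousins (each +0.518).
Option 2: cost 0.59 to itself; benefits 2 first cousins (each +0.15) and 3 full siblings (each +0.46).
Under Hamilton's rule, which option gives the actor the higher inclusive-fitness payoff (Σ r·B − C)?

Option 2

Option 1: r to a first cousin = 0.125.
Option 1: Σ r·B − C = (2·0.125·0.518) − 0.12 = 0.0095.
Option 2: r to a first cousin = 0.125.
Option 2: r to a full sibling = 0.5.
Option 2: Σ r·B − C = (2·0.125·0.15 + 3·0.5·0.46) − 0.59 = 0.1375.
Option 2 has the higher net inclusive-fitness payoff.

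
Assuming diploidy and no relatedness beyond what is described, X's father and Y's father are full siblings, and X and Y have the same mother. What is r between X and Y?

0.375

Wright's path rule: contributions from independent ancestry routes add.
X and Y are related in two ways: first cousins through their fathers (r = 1/8) and half-sibs through their shared mother (r = 1/4).
r = 1/8 + 1/4 = 3/8 = 0.375.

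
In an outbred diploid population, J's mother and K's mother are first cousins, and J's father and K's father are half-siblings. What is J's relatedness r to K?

Independent pedigree routes through distinct common ancestors add.
J and K are related in two ways: second cousins through their mothers (r = 1/32) and half first cousins through their fathers (r = 1/16).
r = 1/32 + 1/16 = 3/32 = 0.09375.

0.09375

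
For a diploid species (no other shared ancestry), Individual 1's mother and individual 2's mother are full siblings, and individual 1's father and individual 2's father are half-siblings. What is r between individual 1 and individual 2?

0.1875

Relatedness sums over independent paths through distinct common ancestors.
Individual 1 and individual 2 are related in two ways: first cousins through their mothers (r = 1/8) and half first cousins through their fathers (r = 1/16).
r = 1/8 + 1/16 = 3/16 = 0.1875.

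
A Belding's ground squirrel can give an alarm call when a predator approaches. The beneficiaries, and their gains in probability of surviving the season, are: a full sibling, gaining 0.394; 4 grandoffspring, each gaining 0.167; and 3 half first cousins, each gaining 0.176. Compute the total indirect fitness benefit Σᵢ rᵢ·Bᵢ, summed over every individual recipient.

r to a full sibling = 0.5 (full sibs share both parents — two paths of length 2: r = 2·(1/2)^2 = 1/2).
r to a grandoffspring = 0.25 (two parent–offspring links: r = (1/2)^2 = 1/4).
r to a half first cousin = 1/16 (half first cousins share one grandparent — one path of length 4: r = (1/2)^4 = 1/16).
Summing one r·B term per recipient: 1·0.5·0.394 + 4·0.25·0.167 + 3·0.0625·0.176 = 0.397.

0.397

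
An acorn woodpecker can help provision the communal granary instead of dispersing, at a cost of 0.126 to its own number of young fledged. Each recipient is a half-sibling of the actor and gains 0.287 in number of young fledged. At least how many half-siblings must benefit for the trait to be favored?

2

r to a half-sibling = 0.25 (half-sibs share one parent — one path of length 2: r = (1/2)^2 = 1/4).
Hamilton's rule: n·r·B > C  ⇒  n > C/(r·B) = 0.126/(0.25·0.287) = 1.756.
The smallest integer exceeding 1.756 is 2.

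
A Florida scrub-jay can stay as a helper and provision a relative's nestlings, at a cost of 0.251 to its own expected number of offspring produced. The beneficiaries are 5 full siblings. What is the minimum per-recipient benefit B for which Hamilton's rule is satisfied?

r to a full sibling = 0.5 (full sibs share both parents — two paths of length 2: r = 2·(1/2)^2 = 1/2).
Hamilton's rule with n recipients of equal r: n·r·B > C, so B > C/(n·r) = 0.251/(5·0.5) = 0.1004.

0.1004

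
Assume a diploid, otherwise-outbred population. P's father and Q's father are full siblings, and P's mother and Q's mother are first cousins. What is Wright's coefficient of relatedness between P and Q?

0.15625

Relatedness sums over independent paths through distinct common ancestors.
P and Q are related in two ways: first cousins through their fathers (r = 1/8) and second cousins through their mothers (r = 1/32).
r = 1/8 + 1/32 = 5/32 = 0.15625.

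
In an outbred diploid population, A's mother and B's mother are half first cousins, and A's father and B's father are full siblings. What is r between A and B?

With two independent routes of shared ancestry, r is the sum of the two contributions.
A and B are related in two ways: half second cousins through their mothers (r = 1/64) and first cousins through their fathers (r = 1/8).
r = 1/64 + 1/8 = 9/64 = 0.140625.

0.140625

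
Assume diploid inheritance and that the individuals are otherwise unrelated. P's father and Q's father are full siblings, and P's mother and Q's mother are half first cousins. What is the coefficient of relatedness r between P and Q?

Relatedness sums over independent paths through distinct common ancestors.
P and Q are related in two ways: first cousins through their fathers (r = 1/8) and half second cousins through their mothers (r = 1/64).
r = 1/8 + 1/64 = 0.140625.

0.140625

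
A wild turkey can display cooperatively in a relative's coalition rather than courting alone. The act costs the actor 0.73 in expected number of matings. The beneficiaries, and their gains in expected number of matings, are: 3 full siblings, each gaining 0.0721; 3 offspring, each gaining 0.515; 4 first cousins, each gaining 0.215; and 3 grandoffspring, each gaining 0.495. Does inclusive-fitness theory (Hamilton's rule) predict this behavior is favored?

Hamilton's rule: the trait is favored when the sum of r·B over every recipient exceeds the actor's cost C.
r to a full sibling = 0.5 (full sibs share both parents — two paths of length 2: r = 2·(1/2)^2 = 1/2).
r to an offspring = 1/2 (one parent–offspring link: r = (1/2)^1 = 1/2).
r to a first cousin = 1/8 (first cousins share one grandparent pair — two paths of length 4: r = 2·(1/2)^4 = 1/8).
r to a grandoffspring = 0.25 (two parent–offspring links: r = (1/2)^2 = 1/4).
Summing one r·B term per recipient: 3·0.5·0.0721 + 3·0.5·0.515 + 4·0.125·0.215 + 3·0.25·0.495 = 1.3594.
1.3594 > 0.73: the indirect benefit exceeds the cost.

Yes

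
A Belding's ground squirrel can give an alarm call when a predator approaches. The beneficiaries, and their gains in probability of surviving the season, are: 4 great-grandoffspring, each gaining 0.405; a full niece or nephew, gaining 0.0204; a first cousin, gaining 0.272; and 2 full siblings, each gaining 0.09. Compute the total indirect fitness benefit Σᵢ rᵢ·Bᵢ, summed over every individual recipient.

r to a great-grandoffspring = 1/8 (three parent–offspring links: r = (1/2)^3 = 1/8).
r to a full niece or nephew = 0.25 (full aunt/uncle↔niece/nephew: two paths of length 3 through the shared grandparent pair: r = 2·(1/2)^3 = 1/4).
r to a first cousin = 0.125 (first cousins share one grandparent pair — two paths of length 4: r = 2·(1/2)^4 = 1/8).
r to a full sibling = 1/2 (full sibs share both parents — two paths of length 2: r = 2·(1/2)^2 = 1/2).
Summing one r·B term per recipient: 4·0.125·0.405 + 1·0.25·0.0204 + 1·0.125·0.272 + 2·0.5·0.09 = 0.3316.

0.3316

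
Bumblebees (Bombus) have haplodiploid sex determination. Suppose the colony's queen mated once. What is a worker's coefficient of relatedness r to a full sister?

Haplodiploid full sisters inherit their father's entire haploid genome identically (contributing 1/2) and on average half of their mother's contribution (1/2 · 1/2 = 1/4); r = 1/2 + 1/4 = 3/4.

0.75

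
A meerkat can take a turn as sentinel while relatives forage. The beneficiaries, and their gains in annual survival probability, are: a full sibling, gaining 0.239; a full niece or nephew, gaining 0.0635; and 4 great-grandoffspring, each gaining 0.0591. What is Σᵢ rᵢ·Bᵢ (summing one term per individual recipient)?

r to a full sibling = 0.5 (full sibs share both parents — two paths of length 2: r = 2·(1/2)^2 = 1/2).
r to a full niece or nephew = 0.25 (full aunt/uncle↔niece/nephew: two paths of length 3 through the shared grandparent pair: r = 2·(1/2)^3 = 1/4).
r to a great-grandoffspring = 0.125 (three parent–offspring links: r = (1/2)^3 = 1/8).
Summing one r·B term per recipient: 1·0.5·0.239 + 1·0.25·0.0635 + 4·0.125·0.0591 = 0.164925.

0.164925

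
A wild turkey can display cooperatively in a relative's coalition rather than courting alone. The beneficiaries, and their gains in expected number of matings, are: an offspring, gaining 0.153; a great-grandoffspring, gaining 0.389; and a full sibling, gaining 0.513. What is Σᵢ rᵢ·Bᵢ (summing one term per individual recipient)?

0.381625

r to an offspring = 1/2 (one parent–offspring link: r = (1/2)^1 = 1/2).
r to a great-grandoffspring = 1/8 (three parent–offspring links: r = (1/2)^3 = 1/8).
r to a full sibling = 1/2 (full sibs share both parents — two paths of length 2: r = 2·(1/2)^2 = 1/2).
Summing one r·B term per recipient: 1·0.5·0.153 + 1·0.125·0.389 + 1·0.5·0.513 = 0.381625.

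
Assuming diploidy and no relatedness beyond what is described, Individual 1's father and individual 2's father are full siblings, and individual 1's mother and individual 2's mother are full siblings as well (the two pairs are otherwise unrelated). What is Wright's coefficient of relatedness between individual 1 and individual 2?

Wright's path rule: contributions from independent ancestry routes add.
Individual 1 and individual 2 are related in two ways: first cousins through their fathers (r = 1/8) and first cousins through their mothers (r = 1/8) — i.e. double first cousins.
r = 1/8 + 1/8 = 0.25.

0.25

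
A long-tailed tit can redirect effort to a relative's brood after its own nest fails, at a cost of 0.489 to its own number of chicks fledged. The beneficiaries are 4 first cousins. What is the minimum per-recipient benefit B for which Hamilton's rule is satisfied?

0.978

r to a first cousin = 1/8 (first cousins share one grandparent pair — two paths of length 4: r = 2·(1/2)^4 = 1/8).
Hamilton's rule with n recipients of equal r: n·r·B > C, so B > C/(n·r) = 0.489/(4·0.125) = 0.978.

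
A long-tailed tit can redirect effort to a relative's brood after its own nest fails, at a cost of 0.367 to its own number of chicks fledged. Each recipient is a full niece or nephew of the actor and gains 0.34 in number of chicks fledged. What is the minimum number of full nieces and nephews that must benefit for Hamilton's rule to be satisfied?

r to a full niece or nephew = 1/4 (full aunt/uncle↔niece/nephew: two paths of length 3 through the shared grandparent pair: r = 2·(1/2)^3 = 1/4).
Hamilton's rule: n·r·B > C  ⇒  n > C/(r·B) = 0.367/(0.25·0.34) = 4.318.
The smallest integer exceeding 4.318 is 5.

5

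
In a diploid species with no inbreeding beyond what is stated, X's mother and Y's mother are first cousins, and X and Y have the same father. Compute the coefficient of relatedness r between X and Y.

Wright's path rule: contributions from independent ancestry routes add.
X and Y are related in two ways: second cousins through their mothers (r = 1/32) and half-sibs through their shared father (r = 1/4).
r = 1/32 + 1/4 = 9/32 = 0.28125.

0.28125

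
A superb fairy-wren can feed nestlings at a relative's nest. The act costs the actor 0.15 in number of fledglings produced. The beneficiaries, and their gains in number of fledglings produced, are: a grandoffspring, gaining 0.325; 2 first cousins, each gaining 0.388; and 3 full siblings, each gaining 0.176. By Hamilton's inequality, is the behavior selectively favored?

Yes

Hamilton's rule: the trait is favored when the sum of r·B over every recipient exceeds the actor's cost C.
r to a grandoffspring = 1/4 (two parent–offspring links: r = (1/2)^2 = 1/4).
r to a first cousin = 0.125 (first cousins share one grandparent pair — two paths of length 4: r = 2·(1/2)^4 = 1/8).
r to a full sibling = 0.5 (full sibs share both parents — two paths of length 2: r = 2·(1/2)^2 = 1/2).
Summing one r·B term per recipient: 1·0.25·0.325 + 2·0.125·0.388 + 3·0.5·0.176 = 0.44225.
0.44225 > 0.15: the indirect benefit exceeds the cost.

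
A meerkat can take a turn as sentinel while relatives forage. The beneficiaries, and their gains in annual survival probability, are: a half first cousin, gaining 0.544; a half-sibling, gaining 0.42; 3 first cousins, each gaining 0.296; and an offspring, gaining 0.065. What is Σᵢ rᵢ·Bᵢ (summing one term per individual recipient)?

0.2825

r to a half first cousin = 0.0625 (half first cousins share one grandparent — one path of length 4: r = (1/2)^4 = 1/16).
r to a half-sibling = 0.25 (half-sibs share one parent — one path of length 2: r = (1/2)^2 = 1/4).
r to a first cousin = 0.125 (first cousins share one grandparent pair — two paths of length 4: r = 2·(1/2)^4 = 1/8).
r to an offspring = 0.5 (one parent–offspring link: r = (1/2)^1 = 1/2).
Summing one r·B term per recipient: 1·0.0625·0.544 + 1·0.25·0.42 + 3·0.125·0.296 + 1·0.5·0.065 = 0.2825.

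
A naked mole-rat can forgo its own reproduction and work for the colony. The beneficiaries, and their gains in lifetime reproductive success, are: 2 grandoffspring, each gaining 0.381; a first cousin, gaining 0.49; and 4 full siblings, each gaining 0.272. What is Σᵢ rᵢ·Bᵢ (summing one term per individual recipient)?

0.79575

r to a grandoffspring = 0.25 (two parent–offspring links: r = (1/2)^2 = 1/4).
r to a first cousin = 1/8 (first cousins share one grandparent pair — two paths of length 4: r = 2·(1/2)^4 = 1/8).
r to a full sibling = 1/2 (full sibs share both parents — two paths of length 2: r = 2·(1/2)^2 = 1/2).
Summing one r·B term per recipient: 2·0.25·0.381 + 1·0.125·0.49 + 4·0.5·0.272 = 0.79575.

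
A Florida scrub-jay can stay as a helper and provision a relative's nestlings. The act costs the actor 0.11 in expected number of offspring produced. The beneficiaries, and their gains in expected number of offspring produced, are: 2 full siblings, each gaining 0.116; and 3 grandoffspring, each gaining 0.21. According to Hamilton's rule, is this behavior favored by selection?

Yes

Hamilton's rule: the trait is favored when the sum of r·B over every recipient exceeds the actor's cost C.
r to a full sibling = 1/2 (full sibs share both parents — two paths of length 2: r = 2·(1/2)^2 = 1/2).
r to a grandoffspring = 1/4 (two parent–offspring links: r = (1/2)^2 = 1/4).
Summing one r·B term per recipient: 2·0.5·0.116 + 3·0.25·0.21 = 0.2735.
0.2735 > 0.11: the indirect benefit exceeds the cost.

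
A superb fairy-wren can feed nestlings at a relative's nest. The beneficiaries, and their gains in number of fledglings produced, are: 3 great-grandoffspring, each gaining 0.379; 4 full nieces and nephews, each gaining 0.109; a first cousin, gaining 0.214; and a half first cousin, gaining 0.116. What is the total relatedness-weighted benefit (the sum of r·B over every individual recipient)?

0.285125

r to a great-grandoffspring = 1/8 (three parent–offspring links: r = (1/2)^3 = 1/8).
r to a full niece or nephew = 1/4 (full aunt/uncle↔niece/nephew: two paths of length 3 through the shared grandparent pair: r = 2·(1/2)^3 = 1/4).
r to a first cousin = 1/8 (first cousins share one grandparent pair — two paths of length 4: r = 2·(1/2)^4 = 1/8).
r to a half first cousin = 1/16 (half first cousins share one grandparent — one path of length 4: r = (1/2)^4 = 1/16).
Summing one r·B term per recipient: 3·0.125·0.379 + 4·0.25·0.109 + 1·0.125·0.214 + 1·0.0625·0.116 = 0.285125.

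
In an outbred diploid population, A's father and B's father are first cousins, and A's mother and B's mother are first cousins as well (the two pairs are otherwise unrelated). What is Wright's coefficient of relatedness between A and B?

0.0625

With two independent routes of shared ancestry, r is the sum of the two contributions.
A and B are related in two ways: second cousins through their fathers (r = 1/32) and second cousins through their mothers (r = 1/32).
r = 1/32 + 1/32 = 1/16 = 0.0625.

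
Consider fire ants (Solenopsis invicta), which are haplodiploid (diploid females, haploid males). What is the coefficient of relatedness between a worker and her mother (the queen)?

0.5

One meiotic link between diploid queen and diploid daughter: r = 1/2.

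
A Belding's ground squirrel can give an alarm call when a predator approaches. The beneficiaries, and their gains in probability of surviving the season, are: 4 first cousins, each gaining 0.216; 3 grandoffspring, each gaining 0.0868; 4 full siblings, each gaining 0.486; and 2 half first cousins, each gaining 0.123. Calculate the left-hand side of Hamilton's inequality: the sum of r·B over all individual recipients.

1.160475

r to a first cousin = 1/8 (first cousins share one grandparent pair — two paths of length 4: r = 2·(1/2)^4 = 1/8).
r to a grandoffspring = 1/4 (two parent–offspring links: r = (1/2)^2 = 1/4).
r to a full sibling = 1/2 (full sibs share both parents — two paths of length 2: r = 2·(1/2)^2 = 1/2).
r to a half first cousin = 0.0625 (half first cousins share one grandparent — one path of length 4: r = (1/2)^4 = 1/16).
Summing one r·B term per recipient: 4·0.125·0.216 + 3·0.25·0.0868 + 4·0.5·0.486 + 2·0.0625·0.123 = 1.160475.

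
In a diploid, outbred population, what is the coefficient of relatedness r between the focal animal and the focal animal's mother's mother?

Each parent–offspring link contributes a factor of 1/2, and independent paths through distinct common ancestors add.
Two parent–offspring links: r = (1/2)^2 = 1/4.

0.25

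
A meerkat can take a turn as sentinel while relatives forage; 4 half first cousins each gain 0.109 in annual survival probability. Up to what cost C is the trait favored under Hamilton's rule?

0.02725

r to a half first cousin = 1/16 (half first cousins share one grandparent — one path of length 4: r = (1/2)^4 = 1/16).
Hamilton's rule: n·r·B > C, so the trait is favored while C < n·r·B = 4·0.0625·0.109 = 0.02725.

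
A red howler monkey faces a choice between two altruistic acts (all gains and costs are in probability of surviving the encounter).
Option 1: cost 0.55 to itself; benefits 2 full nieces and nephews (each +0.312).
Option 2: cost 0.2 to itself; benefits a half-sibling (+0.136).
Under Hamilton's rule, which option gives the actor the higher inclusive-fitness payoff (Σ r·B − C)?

Option 1: r to a full niece or nephew = 0.25.
Option 1: Σ r·B − C = (2·0.25·0.312) − 0.55 = -0.394.
Option 2: r to a half-sibling = 0.25.
Option 2: Σ r·B − C = (1·0.25·0.136) − 0.2 = -0.166.
Option 2 has the higher net inclusive-fitness payoff.

Option 2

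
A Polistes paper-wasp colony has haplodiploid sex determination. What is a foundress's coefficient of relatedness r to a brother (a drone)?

0.25

Her haploid brother carries none of their father's genes and a random half of their mother's genome; that half matches the maternal half of her own genome with probability 1/2: r = 1/2 · 1/2 = 1/4.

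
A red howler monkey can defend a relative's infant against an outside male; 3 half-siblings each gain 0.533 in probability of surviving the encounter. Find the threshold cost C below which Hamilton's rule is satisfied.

r to a half-sibling = 1/4 (half-sibs share one parent — one path of length 2: r = (1/2)^2 = 1/4).
Hamilton's rule: n·r·B > C, so the trait is favored while C < n·r·B = 3·0.25·0.533 = 0.39975.

0.39975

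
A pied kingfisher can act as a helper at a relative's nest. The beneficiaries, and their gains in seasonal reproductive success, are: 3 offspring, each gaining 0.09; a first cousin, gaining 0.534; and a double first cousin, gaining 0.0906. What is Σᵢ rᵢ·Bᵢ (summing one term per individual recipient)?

0.2244

r to an offspring = 0.5 (one parent–offspring link: r = (1/2)^1 = 1/2).
r to a first cousin = 1/8 (first cousins share one grandparent pair — two paths of length 4: r = 2·(1/2)^4 = 1/8).
r to a double first cousin = 1/4 (double first cousins share both grandparent pairs — four paths of length 4: r = 4·(1/2)^4 = 1/4).
Summing one r·B term per recipient: 3·0.5·0.09 + 1·0.125·0.534 + 1·0.25·0.0906 = 0.2244.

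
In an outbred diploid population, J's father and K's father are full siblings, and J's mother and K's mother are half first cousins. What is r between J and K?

0.140625

Independent pedigree routes through distinct common ancestors add.
J and K are related in two ways: first cousins through their fathers (r = 1/8) and half second cousins through their mothers (r = 1/64).
r = 1/8 + 1/64 = 9/64 = 0.140625.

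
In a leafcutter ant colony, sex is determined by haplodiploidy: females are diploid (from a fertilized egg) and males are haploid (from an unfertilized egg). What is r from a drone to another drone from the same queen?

Haploid brothers each carry a random half of the queen's diploid genome, so on average they share half: r = 1/2.

0.5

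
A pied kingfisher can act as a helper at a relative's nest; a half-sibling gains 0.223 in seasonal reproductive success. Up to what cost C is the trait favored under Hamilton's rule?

r to a half-sibling = 0.25 (half-sibs share one parent — one path of length 2: r = (1/2)^2 = 1/4).
Hamilton's rule: n·r·B > C, so the trait is favored while C < n·r·B = 1·0.25·0.223 = 0.05575.

0.05575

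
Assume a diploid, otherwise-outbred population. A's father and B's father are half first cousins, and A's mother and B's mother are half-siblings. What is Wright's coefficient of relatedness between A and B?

0.078125

Independent pedigree routes through distinct common ancestors add.
A and B are related in two ways: half second cousins through their fathers (r = 1/64) and half first cousins through their mothers (r = 1/16).
r = 1/64 + 1/16 = 0.078125.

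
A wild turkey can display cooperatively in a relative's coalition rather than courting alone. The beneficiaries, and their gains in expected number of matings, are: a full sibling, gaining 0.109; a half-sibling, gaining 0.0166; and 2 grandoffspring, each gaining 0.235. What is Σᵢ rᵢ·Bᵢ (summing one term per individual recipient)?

0.17615

r to a full sibling = 1/2 (full sibs share both parents — two paths of length 2: r = 2·(1/2)^2 = 1/2).
r to a half-sibling = 0.25 (half-sibs share one parent — one path of length 2: r = (1/2)^2 = 1/4).
r to a grandoffspring = 1/4 (two parent–offspring links: r = (1/2)^2 = 1/4).
Summing one r·B term per recipient: 1·0.5·0.109 + 1·0.25·0.0166 + 2·0.25·0.235 = 0.17615.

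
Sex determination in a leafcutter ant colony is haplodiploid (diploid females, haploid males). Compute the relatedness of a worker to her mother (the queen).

One meiotic link between diploid queen and diploid daughter: r = 1/2.

0.5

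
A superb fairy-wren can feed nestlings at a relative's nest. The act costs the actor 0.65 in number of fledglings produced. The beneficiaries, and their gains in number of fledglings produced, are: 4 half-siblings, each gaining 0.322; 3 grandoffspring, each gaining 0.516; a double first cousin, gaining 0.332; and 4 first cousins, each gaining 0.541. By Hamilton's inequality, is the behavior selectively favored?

Yes

Hamilton's rule: the trait is favored when the sum of r·B over every recipient exceeds the actor's cost C.
r to a half-sibling = 1/4 (half-sibs share one parent — one path of length 2: r = (1/2)^2 = 1/4).
r to a grandoffspring = 1/4 (two parent–offspring links: r = (1/2)^2 = 1/4).
r to a double first cousin = 0.25 (double first cousins share both grandparent pairs — four paths of length 4: r = 4·(1/2)^4 = 1/4).
r to a first cousin = 1/8 (first cousins share one grandparent pair — two paths of length 4: r = 2·(1/2)^4 = 1/8).
Summing one r·B term per recipient: 4·0.25·0.322 + 3·0.25·0.516 + 1·0.25·0.332 + 4·0.125·0.541 = 1.0625.
1.0625 > 0.65: the indirect benefit exceeds the cost.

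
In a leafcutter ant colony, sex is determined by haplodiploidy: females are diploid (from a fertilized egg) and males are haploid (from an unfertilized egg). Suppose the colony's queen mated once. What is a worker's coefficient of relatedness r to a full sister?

0.75

Haplodiploid full sisters inherit their father's entire haploid genome identically (contributing 1/2) and on average half of their mother's contribution (1/2 · 1/2 = 1/4); r = 1/2 + 1/4 = 3/4.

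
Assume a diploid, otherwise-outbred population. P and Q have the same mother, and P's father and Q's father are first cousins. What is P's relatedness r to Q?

0.28125

With two independent routes of shared ancestry, r is the sum of the two contributions.
P and Q are related in two ways: half-sibs through their shared mother (r = 1/4) and second cousins through their fathers (r = 1/32).
r = 1/4 + 1/32 = 9/32 = 0.28125.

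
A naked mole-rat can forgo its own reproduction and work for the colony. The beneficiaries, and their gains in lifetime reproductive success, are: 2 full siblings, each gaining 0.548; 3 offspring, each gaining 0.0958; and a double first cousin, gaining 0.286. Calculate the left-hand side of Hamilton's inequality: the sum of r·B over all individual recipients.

r to a full sibling = 0.5 (full sibs share both parents — two paths of length 2: r = 2·(1/2)^2 = 1/2).
r to an offspring = 1/2 (one parent–offspring link: r = (1/2)^1 = 1/2).
r to a double first cousin = 0.25 (double first cousins share both grandparent pairs — four paths of length 4: r = 4·(1/2)^4 = 1/4).
Summing one r·B term per recipient: 2·0.5·0.548 + 3·0.5·0.0958 + 1·0.25·0.286 = 0.7632.

0.7632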